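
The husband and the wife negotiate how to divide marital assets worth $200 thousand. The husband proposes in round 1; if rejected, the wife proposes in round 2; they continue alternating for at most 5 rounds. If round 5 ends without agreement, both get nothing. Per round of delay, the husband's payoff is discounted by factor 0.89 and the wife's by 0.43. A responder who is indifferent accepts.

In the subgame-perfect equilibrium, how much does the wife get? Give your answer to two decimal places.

Round 5 (the husband proposes): the wife will accept anything ≥ 0, so the husband offers 0 and keeps 200.
Round 4 (the wife proposes): the husband can get 200 next round, worth 0.89 × 200 = 178 now, so the wife offers 178, keeping 22.
Round 3 (the husband proposes): the wife can get 22 next round, worth 0.43 × 22 = 9.46 now. The husband offers 9.46 and keeps 200 − 9.46 = 190.54.
Round 2 (the wife proposes): the husband can get 190.54 next round, worth 0.89 × 190.54 = 169.5806 now. The wife offers 169.5806 and keeps 200 − 169.5806 = 30.4194.
Round 1 (the husband proposes): the wife can get 30.4194 next round, worth 0.43 × 30.4194 = 13.080342 now; the husband offers that and keeps 186.919658.

13.08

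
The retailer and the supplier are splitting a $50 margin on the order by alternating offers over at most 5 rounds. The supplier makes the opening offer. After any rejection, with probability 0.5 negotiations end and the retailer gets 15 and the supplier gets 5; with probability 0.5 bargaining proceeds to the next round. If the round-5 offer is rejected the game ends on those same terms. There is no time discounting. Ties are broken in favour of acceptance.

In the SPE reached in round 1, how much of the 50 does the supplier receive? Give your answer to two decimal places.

25.63

Round 5 (the supplier proposes): the retailer gets 15 if talks fail, so the supplier offers 15 and keeps 35.
Round 4 (the retailer proposes): rejecting gives the supplier an expected 0.5 × 35 + 0.5 × 5 = 20, so the retailer offers 20, keeping 30.
Round 3 (the supplier proposes): rejecting gives the retailer an expected 0.5 × 30 + 0.5 × 15 = 22.5. The supplier offers 22.5 and keeps 50 − 22.5 = 27.5.
Round 2 (the retailer proposes): rejecting gives the supplier an expected 0.5 × 27.5 + 0.5 × 5 = 16.25, so the retailer offers 16.25, keeping 33.75.
Round 1 (the supplier proposes): rejecting gives the retailer an expected 0.5 × 33.75 + 0.5 × 15 = 24.375, so the supplier offers 24.375, keeping 25.625.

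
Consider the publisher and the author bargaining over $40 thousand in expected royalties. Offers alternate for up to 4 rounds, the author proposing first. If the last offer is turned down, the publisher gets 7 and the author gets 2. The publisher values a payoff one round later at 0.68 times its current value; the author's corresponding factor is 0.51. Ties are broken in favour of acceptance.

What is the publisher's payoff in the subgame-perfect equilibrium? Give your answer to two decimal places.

By backward induction:
Round 4 (the publisher proposes): the author gets 2 if talks fail, so the publisher offers 2 and keeps 38.
Round 3 (the author proposes): the publisher can get 38 next round, worth 0.68 × 38 = 25.84 now, so the author offers 25.84, keeping 14.16.
Round 2 (the publisher proposes): the author can get 14.16 next round, worth 0.51 × 14.16 = 7.2216 now, so the publisher offers 7.2216, keeping 32.7784.
Round 1 (the author proposes): the publisher can get 32.7784 next round, worth 0.68 × 32.7784 = 22.289312 now. The author offers 22.289312 and keeps 40 − 22.289312 = 17.710688.

22.29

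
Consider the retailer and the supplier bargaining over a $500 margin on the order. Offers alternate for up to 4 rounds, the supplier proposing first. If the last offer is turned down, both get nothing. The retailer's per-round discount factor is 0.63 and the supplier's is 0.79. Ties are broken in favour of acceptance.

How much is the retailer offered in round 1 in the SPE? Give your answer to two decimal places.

By backward induction:
Round 4 (the retailer proposes): rejection yields 0 for the supplier; the retailer offers 0 and keeps 500.
Round 3 (the supplier proposes): the retailer can get 500 next round, worth 0.63 × 500 = 315 now, so the supplier offers 315, keeping 185.
Round 2 (the retailer proposes): the supplier can get 185 next round, worth 0.79 × 185 = 146.15 now; the retailer offers that and keeps 353.85.
Round 1 (the supplier proposes): the retailer can get 353.85 next round, worth 0.63 × 353.85 = 222.9255 now, so the supplier offers 222.9255, keeping 277.0745.

222.93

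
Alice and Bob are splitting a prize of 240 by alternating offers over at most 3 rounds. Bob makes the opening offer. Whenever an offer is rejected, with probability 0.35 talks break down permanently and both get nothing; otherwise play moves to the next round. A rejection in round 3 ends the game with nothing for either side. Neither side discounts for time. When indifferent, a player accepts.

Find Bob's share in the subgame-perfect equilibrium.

185.4

Round 3 (Bob proposes): rejection yields 0 for Alice; Bob offers 0 and keeps 240.
Round 2 (Alice proposes): rejecting gives Bob an expected 0.65 × 240 = 156. Alice offers 156 and keeps 240 − 156 = 84.
Round 1 (Bob proposes): rejecting gives Alice an expected 0.65 × 84 = 54.6. Bob offers 54.6 and keeps 240 − 54.6 = 185.4.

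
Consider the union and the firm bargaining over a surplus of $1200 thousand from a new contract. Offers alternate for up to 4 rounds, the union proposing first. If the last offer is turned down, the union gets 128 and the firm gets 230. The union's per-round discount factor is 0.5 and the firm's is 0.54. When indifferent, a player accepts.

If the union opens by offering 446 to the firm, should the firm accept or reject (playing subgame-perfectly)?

Work out the firm's continuation value if the offer is rejected.
Round 4 (the firm proposes): the union gets 128 if talks fail, so the firm offers 128 and keeps 1072.
Round 3 (the union proposes): the firm can get 1072 next round, worth 0.54 × 1072 = 578.88 now. The union offers 578.88 and keeps 1200 − 578.88 = 621.12.
Round 2 (the firm proposes): the union can get 621.12 next round, worth 0.5 × 621.12 = 310.56 now. The firm offers 310.56 and keeps 1200 − 310.56 = 889.44.
So by rejecting in round 1, the firm gets 889.44 next round, worth 0.54 × 889.44 = 480.2976 now.
Offer 446 < 480.2976, so the firm rejects.

Reject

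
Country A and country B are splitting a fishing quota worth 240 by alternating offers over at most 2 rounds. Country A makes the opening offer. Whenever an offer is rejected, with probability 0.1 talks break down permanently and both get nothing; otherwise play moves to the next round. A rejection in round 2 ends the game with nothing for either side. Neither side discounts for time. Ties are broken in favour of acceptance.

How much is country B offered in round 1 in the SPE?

216

Round 2 (country B proposes): rejection yields 0 for country A; country B offers 0 and keeps 240.
Round 1 (country A proposes): rejecting gives country B an expected 0.9 × 240 = 216; country A offers that and keeps 24.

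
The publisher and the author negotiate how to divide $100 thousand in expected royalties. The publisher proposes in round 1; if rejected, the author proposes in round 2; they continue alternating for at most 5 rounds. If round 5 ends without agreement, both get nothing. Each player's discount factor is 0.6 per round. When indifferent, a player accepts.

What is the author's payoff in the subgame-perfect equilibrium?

32.64

Round 5 (the publisher proposes): rejection yields 0 for the author; the publisher offers 0 and keeps 100.
Round 4 (the author proposes): the publisher can get 100 next round, worth 0.6 × 100 = 60 now, so the author offers 60, keeping 40.
Round 3 (the publisher proposes): the author can get 40 next round, worth 0.6 × 40 = 24 now; the publisher offers that and keeps 76.
Round 2 (the author proposes): the publisher can get 76 next round, worth 0.6 × 76 = 45.6 now; the author offers that and keeps 54.4.
Round 1 (the publisher proposes): the author can get 54.4 next round, worth 0.6 × 54.4 = 32.64 now. The publisher offers 32.64 and keeps 100 − 32.64 = 67.36.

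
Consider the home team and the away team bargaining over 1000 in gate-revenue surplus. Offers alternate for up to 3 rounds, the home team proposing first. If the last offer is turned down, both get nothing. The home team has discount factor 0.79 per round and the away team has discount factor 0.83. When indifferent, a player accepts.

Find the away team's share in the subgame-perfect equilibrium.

Round 3 (the home team proposes): the away team will accept anything ≥ 0, so the home team offers 0 and keeps 1000.
Round 2 (the away team proposes): the home team can get 1000 next round, worth 0.79 × 1000 = 790 now. The away team offers 790 and keeps 1000 − 790 = 210.
Round 1 (the home team proposes): the away team can get 210 next round, worth 0.83 × 210 = 174.3 now. The home team offers 174.3 and keeps 1000 − 174.3 = 825.7.

174.3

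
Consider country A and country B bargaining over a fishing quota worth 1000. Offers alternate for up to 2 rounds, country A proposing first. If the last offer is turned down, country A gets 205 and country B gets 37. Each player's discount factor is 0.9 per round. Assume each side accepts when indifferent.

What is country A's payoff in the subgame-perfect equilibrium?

284.5

Round 2 (country B proposes): country A gets 205 if talks fail, so country B offers 205 and keeps 795.
Round 1 (country A proposes): country B can get 795 next round, worth 0.9 × 795 = 715.5 now, so country A offers 715.5, keeping 284.5.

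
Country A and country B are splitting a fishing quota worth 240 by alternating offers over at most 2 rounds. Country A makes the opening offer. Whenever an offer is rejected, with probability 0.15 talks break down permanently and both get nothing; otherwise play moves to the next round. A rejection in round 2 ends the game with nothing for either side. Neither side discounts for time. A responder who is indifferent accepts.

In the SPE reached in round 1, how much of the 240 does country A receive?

Round 2 (country B proposes): country A will accept anything ≥ 0, so country B offers 0 and keeps 240.
Round 1 (country A proposes): rejecting gives country B an expected 0.85 × 240 = 204; country A offers that and keeps 36.

36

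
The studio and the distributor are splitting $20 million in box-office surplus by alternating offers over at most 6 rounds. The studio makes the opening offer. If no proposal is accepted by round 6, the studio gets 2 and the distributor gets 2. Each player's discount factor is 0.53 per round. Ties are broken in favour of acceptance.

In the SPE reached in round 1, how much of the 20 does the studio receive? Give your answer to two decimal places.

Round 6 (the distributor proposes): the studio gets 2 if talks fail, so the distributor offers 2 and keeps 18.
Round 5 (the studio proposes): the distributor can get 18 next round, worth 0.53 × 18 = 9.54 now, so the studio offers 9.54, keeping 10.46.
Round 4 (the distributor proposes): the studio can get 10.46 next round, worth 0.53 × 10.46 = 5.5438 now, so the distributor offers 5.5438, keeping 14.4562.
Round 3 (the studio proposes): the distributor can get 14.4562 next round, worth 0.53 × 14.4562 = 7.661786 now. The studio offers 7.661786 and keeps 20 − 7.661786 = 12.338214.
Round 2 (the distributor proposes): the studio can get 12.338214 next round, worth 0.53 × 12.338214 = 6.53925342 now; the distributor offers that and keeps 13.46074658.
Round 1 (the studio proposes): the distributor can get 13.46074658 next round, worth 0.53 × 13.46074658 = 7.1341956874 now, so the studio offers 7.1341956874, keeping 12.8658043126.

12.87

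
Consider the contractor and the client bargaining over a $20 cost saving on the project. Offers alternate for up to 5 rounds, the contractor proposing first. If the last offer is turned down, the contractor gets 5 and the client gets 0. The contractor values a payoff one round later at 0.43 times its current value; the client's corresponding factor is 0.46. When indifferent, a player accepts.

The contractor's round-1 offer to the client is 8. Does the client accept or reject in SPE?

Round 5 (the contractor proposes): the client will accept anything ≥ 0, so the contractor offers 0 and keeps 20.
Round 4 (the client proposes): the contractor can get 20 next round, worth 0.43 × 20 = 8.6 now, so the client offers 8.6, keeping 11.4.
Round 3 (the contractor proposes): the client can get 11.4 next round, worth 0.46 × 11.4 = 5.244 now, so the contractor offers 5.244, keeping 14.756.
Round 2 (the client proposes): the contractor can get 14.756 next round, worth 0.43 × 14.756 = 6.34508 now, so the client offers 6.34508, keeping 13.65492.
So by rejecting in round 1, the client gets 13.65492 next round, worth 0.46 × 13.65492 = 6.2812632 now.
Offer 8 ≥ 6.2812632, so the client accepts.

Accept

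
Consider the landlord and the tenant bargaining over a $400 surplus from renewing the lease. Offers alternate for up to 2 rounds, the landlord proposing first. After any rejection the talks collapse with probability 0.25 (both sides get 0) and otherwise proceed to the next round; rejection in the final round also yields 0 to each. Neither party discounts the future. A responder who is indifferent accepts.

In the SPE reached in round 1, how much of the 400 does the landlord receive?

Round 2 (the tenant proposes): rejection yields 0 for the landlord; the tenant offers 0 and keeps 400.
Round 1 (the landlord proposes): rejecting gives the tenant an expected 0.75 × 400 = 300; the landlord offers that and keeps 100.

100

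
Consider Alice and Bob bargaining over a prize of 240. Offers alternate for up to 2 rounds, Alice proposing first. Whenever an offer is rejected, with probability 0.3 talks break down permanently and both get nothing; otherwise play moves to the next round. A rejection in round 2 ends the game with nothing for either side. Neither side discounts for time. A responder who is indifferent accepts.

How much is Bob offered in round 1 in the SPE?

By backward induction:
Round 2 (Bob proposes): Alice will accept anything ≥ 0, so Bob offers 0 and keeps 240.
Round 1 (Alice proposes): rejecting gives Bob an expected 0.7 × 240 = 168; Alice offers that and keeps 72.

168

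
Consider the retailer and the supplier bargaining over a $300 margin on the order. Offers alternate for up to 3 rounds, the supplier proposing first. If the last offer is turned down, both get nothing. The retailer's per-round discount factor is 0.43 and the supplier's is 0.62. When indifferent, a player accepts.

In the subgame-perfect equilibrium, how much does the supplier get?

Solve by backward induction from round 3.
Round 3 (the supplier proposes): the retailer will accept anything ≥ 0, so the supplier offers 0 and keeps 300.
Round 2 (the retailer proposes): the supplier can get 300 next round, worth 0.62 × 300 = 186 now. The retailer offers 186 and keeps 300 − 186 = 114.
Round 1 (the supplier proposes): the retailer can get 114 next round, worth 0.43 × 114 = 49.02 now, so the supplier offers 49.02, keeping 250.98.

250.98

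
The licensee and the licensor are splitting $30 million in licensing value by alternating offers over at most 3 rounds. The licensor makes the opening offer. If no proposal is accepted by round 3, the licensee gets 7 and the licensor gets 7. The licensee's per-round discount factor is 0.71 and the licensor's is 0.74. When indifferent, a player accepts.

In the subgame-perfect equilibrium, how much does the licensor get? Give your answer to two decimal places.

20.78

Round 3 (the licensor proposes): the licensee gets 7 if talks fail, so the licensor offers 7 and keeps 23.
Round 2 (the licensee proposes): the licensor can get 23 next round, worth 0.74 × 23 = 17.02 now; the licensee offers that and keeps 12.98.
Round 1 (the licensor proposes): the licensee can get 12.98 next round, worth 0.71 × 12.98 = 9.2158 now, so the licensor offers 9.2158, keeping 20.7842.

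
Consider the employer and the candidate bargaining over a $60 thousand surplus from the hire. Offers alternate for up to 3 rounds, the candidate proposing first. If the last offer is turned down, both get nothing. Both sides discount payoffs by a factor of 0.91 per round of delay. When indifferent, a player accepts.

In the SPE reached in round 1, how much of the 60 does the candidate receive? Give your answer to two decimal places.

Round 3 (the candidate proposes): the employer will accept anything ≥ 0, so the candidate offers 0 and keeps 60.
Round 2 (the employer proposes): the candidate can get 60 next round, worth 0.91 × 60 = 54.6 now. The employer offers 54.6 and keeps 60 − 54.6 = 5.4.
Round 1 (the candidate proposes): the employer can get 5.4 next round, worth 0.91 × 5.4 = 4.914 now. The candidate offers 4.914 and keeps 60 − 4.914 = 55.086.

55.09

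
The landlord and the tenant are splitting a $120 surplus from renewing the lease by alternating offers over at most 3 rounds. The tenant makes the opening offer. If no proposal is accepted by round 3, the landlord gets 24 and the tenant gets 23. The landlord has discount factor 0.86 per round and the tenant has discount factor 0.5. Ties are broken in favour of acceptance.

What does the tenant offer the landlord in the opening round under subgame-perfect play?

Round 3 (the tenant proposes): the landlord gets 24 if talks fail, so the tenant offers 24 and keeps 96.
Round 2 (the landlord proposes): the tenant can get 96 next round, worth 0.5 × 96 = 48 now; the landlord offers that and keeps 72.
Round 1 (the tenant proposes): the landlord can get 72 next round, worth 0.86 × 72 = 61.92 now, so the tenant offers 61.92, keeping 58.08.

61.92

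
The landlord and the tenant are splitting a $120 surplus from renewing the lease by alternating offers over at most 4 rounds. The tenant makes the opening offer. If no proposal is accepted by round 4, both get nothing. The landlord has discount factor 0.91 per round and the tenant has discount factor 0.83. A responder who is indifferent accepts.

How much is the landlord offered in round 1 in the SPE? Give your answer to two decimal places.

101.04

Round 4 (the landlord proposes): rejection yields 0 for the tenant; the landlord offers 0 and keeps 120.
Round 3 (the tenant proposes): the landlord can get 120 next round, worth 0.91 × 120 = 109.2 now; the tenant offers that and keeps 10.8.
Round 2 (the landlord proposes): the tenant can get 10.8 next round, worth 0.83 × 10.8 = 8.964 now; the landlord offers that and keeps 111.036.
Round 1 (the tenant proposes): the landlord can get 111.036 next round, worth 0.91 × 111.036 = 101.04276 now; the tenant offers that and keeps 18.95724.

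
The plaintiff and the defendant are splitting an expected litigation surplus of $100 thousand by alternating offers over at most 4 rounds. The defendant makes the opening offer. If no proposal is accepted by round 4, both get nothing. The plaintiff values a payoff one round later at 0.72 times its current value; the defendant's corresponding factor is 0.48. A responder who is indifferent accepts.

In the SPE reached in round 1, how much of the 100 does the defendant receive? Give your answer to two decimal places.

37.68

By backward induction:
Round 4 (the plaintiff proposes): the defendant will accept anything ≥ 0, so the plaintiff offers 0 and keeps 100.
Round 3 (the defendant proposes): the plaintiff can get 100 next round, worth 0.72 × 100 = 72 now. The defendant offers 72 and keeps 100 − 72 = 28.
Round 2 (the plaintiff proposes): the defendant can get 28 next round, worth 0.48 × 28 = 13.44 now. The plaintiff offers 13.44 and keeps 100 − 13.44 = 86.56.
Round 1 (the defendant proposes): the plaintiff can get 86.56 next round, worth 0.72 × 86.56 = 62.3232 now, so the defendant offers 62.3232, keeping 37.6768.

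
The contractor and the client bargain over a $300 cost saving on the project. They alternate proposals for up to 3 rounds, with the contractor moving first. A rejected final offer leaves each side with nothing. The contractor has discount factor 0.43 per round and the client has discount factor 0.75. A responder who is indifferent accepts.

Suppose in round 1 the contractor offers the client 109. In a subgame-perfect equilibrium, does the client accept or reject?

Round 3 (the contractor proposes): rejection yields 0 for the client; the contractor offers 0 and keeps 300.
Round 2 (the client proposes): the contractor can get 300 next round, worth 0.43 × 300 = 129 now. The client offers 129 and keeps 300 − 129 = 171.
So by rejecting in round 1, the client gets 171 next round, worth 0.75 × 171 = 128.25 now.
Offer 109 < 128.25, so the client rejects.

Reject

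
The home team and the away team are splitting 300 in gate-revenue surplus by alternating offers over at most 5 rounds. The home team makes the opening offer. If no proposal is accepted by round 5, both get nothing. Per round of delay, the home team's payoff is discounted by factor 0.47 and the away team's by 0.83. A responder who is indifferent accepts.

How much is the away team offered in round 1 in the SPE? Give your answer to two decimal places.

Work backward from the last round.
Round 5 (the home team proposes): rejection yields 0 for the away team; the home team offers 0 and keeps 300.
Round 4 (the away team proposes): the home team can get 300 next round, worth 0.47 × 300 = 141 now. The away team offers 141 and keeps 300 − 141 = 159.
Round 3 (the home team proposes): the away team can get 159 next round, worth 0.83 × 159 = 131.97 now. The home team offers 131.97 and keeps 300 − 131.97 = 168.03.
Round 2 (the away team proposes): the home team can get 168.03 next round, worth 0.47 × 168.03 = 78.9741 now. The away team offers 78.9741 and keeps 300 − 78.9741 = 221.0259.
Round 1 (the home team proposes): the away team can get 221.0259 next round, worth 0.83 × 221.0259 = 183.451497 now; the home team offers that and keeps 116.548503.

183.45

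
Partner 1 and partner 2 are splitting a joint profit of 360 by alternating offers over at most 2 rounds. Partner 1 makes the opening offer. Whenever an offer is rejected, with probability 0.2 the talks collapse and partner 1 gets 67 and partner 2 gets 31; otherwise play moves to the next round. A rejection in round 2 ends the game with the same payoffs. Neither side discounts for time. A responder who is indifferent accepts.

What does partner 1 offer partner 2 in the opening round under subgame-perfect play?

240.6

Round 2 (partner 2 proposes): partner 1 gets 67 if talks fail, so partner 2 offers 67 and keeps 293.
Round 1 (partner 1 proposes): rejecting gives partner 2 an expected 0.8 × 293 + 0.2 × 31 = 240.6. Partner 1 offers 240.6 and keeps 360 − 240.6 = 119.4.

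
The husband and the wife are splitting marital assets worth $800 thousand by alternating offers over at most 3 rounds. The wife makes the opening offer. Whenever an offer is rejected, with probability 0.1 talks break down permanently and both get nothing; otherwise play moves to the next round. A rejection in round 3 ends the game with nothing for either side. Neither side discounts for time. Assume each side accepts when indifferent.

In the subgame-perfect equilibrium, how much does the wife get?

728

Round 3 (the wife proposes): rejection yields 0 for the husband; the wife offers 0 and keeps 800.
Round 2 (the husband proposes): rejecting gives the wife an expected 0.9 × 800 = 720; the husband offers that and keeps 80.
Round 1 (the wife proposes): rejecting gives the husband an expected 0.9 × 80 = 72. The wife offers 72 and keeps 800 − 72 = 728.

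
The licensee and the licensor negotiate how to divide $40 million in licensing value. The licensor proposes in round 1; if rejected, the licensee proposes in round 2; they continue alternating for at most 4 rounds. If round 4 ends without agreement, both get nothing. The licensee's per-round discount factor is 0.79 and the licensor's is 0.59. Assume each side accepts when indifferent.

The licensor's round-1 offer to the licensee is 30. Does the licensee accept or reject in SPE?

Work out the licensee's continuation value if the offer is rejected.
Round 4 (the licensee proposes): the licensor will accept anything ≥ 0, so the licensee offers 0 and keeps 40.
Round 3 (the licensor proposes): the licensee can get 40 next round, worth 0.79 × 40 = 31.6 now; the licensor offers that and keeps 8.4.
Round 2 (the licensee proposes): the licensor can get 8.4 next round, worth 0.59 × 8.4 = 4.956 now; the licensee offers that and keeps 35.044.
So by rejecting in round 1, the licensee gets 35.044 next round, worth 0.79 × 35.044 = 27.68476 now.
Offer 30 ≥ 27.68476, so the licensee accepts.

Accept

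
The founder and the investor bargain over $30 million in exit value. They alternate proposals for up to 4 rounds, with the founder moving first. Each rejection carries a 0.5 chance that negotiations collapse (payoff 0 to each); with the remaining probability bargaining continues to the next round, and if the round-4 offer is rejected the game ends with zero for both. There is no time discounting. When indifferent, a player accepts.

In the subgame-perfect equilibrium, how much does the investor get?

11.25

Round 4 (the investor proposes): rejection yields 0 for the founder; the investor offers 0 and keeps 30.
Round 3 (the founder proposes): rejecting gives the investor an expected 0.5 × 30 = 15, so the founder offers 15, keeping 15.
Round 2 (the investor proposes): rejecting gives the founder an expected 0.5 × 15 = 7.5. The investor offers 7.5 and keeps 30 − 7.5 = 22.5.
Round 1 (the founder proposes): rejecting gives the investor an expected 0.5 × 22.5 = 11.25; the founder offers that and keeps 18.75.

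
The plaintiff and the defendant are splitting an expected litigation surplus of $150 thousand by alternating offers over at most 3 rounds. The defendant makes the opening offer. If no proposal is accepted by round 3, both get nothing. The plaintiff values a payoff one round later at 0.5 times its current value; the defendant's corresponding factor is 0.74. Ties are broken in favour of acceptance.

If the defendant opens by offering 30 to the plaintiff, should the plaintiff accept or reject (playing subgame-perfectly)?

Accept

Round 3 (the defendant proposes): rejection yields 0 for the plaintiff; the defendant offers 0 and keeps 150.
Round 2 (the plaintiff proposes): the defendant can get 150 next round, worth 0.74 × 150 = 111 now, so the plaintiff offers 111, keeping 39.
So by rejecting in round 1, the plaintiff gets 39 next round, worth 0.5 × 39 = 19.5 now.
Offer 30 ≥ 19.5, so the plaintiff accepts.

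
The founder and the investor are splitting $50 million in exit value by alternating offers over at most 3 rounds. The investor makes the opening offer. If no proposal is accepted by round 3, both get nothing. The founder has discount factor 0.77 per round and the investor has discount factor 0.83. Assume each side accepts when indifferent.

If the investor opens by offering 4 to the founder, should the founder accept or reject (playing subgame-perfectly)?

Work out the founder's continuation value if the offer is rejected.
Round 3 (the investor proposes): rejection yields 0 for the founder; the investor offers 0 and keeps 50.
Round 2 (the founder proposes): the investor can get 50 next round, worth 0.83 × 50 = 41.5 now. The founder offers 41.5 and keeps 50 − 41.5 = 8.5.
So by rejecting in round 1, the founder gets 8.5 next round, worth 0.77 × 8.5 = 6.545 now.
Offer 4 < 6.545, so the founder rejects.

Reject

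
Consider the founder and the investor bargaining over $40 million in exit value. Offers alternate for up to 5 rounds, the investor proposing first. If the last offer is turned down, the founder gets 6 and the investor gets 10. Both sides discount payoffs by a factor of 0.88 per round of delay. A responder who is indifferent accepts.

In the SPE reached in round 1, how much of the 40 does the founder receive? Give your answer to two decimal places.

Round 5 (the investor proposes): the founder gets 6 if talks fail, so the investor offers 6 and keeps 34.
Round 4 (the founder proposes): the investor can get 34 next round, worth 0.88 × 34 = 29.92 now, so the founder offers 29.92, keeping 10.08.
Round 3 (the investor proposes): the founder can get 10.08 next round, worth 0.88 × 10.08 = 8.8704 now, so the investor offers 8.8704, keeping 31.1296.
Round 2 (the founder proposes): the investor can get 31.1296 next round, worth 0.88 × 31.1296 = 27.394048 now. The founder offers 27.394048 and keeps 40 − 27.394048 = 12.605952.
Round 1 (the investor proposes): the founder can get 12.605952 next round, worth 0.88 × 12.605952 = 11.09323776 now; the investor offers that and keeps 28.90676224.

11.09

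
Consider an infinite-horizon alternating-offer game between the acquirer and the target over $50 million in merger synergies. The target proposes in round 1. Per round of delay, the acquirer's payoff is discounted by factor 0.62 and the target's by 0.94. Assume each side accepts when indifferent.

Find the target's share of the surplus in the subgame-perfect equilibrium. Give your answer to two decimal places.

Let x be the target's share when the target proposes and y be the acquirer's share when the acquirer proposes.
The acquirer accepts iff offered ≥ 0.62·y, so x = 50 − 0.62y. Symmetrically y = 50 − 0.94x.
Substituting: x = 50 − 0.62(50 − 0.94x), giving x(1 − 0.94·0.62) = 50(1 − 0.62).
So x = 50 × 0.38 / 0.4172 ≈ 45.5417, and the acquirer receives 50 − x ≈ 4.4583.

45.54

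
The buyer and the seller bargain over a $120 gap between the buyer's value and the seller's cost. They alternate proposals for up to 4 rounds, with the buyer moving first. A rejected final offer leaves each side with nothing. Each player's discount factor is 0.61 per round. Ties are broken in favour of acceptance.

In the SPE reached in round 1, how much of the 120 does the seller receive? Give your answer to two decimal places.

Round 4 (the seller proposes): the buyer will accept anything ≥ 0, so the seller offers 0 and keeps 120.
Round 3 (the buyer proposes): the seller can get 120 next round, worth 0.61 × 120 = 73.2 now. The buyer offers 73.2 and keeps 120 − 73.2 = 46.8.
Round 2 (the seller proposes): the buyer can get 46.8 next round, worth 0.61 × 46.8 = 28.548 now; the seller offers that and keeps 91.452.
Round 1 (the buyer proposes): the seller can get 91.452 next round, worth 0.61 × 91.452 = 55.78572 now. The buyer offers 55.78572 and keeps 120 − 55.78572 = 64.21428.

55.79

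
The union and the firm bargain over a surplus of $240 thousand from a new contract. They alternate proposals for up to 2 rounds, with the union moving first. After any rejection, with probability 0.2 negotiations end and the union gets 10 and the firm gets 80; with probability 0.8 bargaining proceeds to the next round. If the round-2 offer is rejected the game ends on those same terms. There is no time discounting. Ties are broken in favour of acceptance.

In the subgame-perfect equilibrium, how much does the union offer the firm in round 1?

By backward induction:
Round 2 (the firm proposes): the union gets 10 if talks fail, so the firm offers 10 and keeps 230.
Round 1 (the union proposes): rejecting gives the firm an expected 0.8 × 230 + 0.2 × 80 = 200; the union offers that and keeps 40.

200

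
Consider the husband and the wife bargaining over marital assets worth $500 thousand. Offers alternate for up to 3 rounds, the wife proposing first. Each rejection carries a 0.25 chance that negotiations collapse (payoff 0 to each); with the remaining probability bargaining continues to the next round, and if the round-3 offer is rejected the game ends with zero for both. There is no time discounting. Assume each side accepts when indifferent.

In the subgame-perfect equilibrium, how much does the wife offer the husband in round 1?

93.75

Round 3 (the wife proposes): the husband will accept anything ≥ 0, so the wife offers 0 and keeps 500.
Round 2 (the husband proposes): rejecting gives the wife an expected 0.75 × 500 = 375, so the husband offers 375, keeping 125.
Round 1 (the wife proposes): rejecting gives the husband an expected 0.75 × 125 = 93.75. The wife offers 93.75 and keeps 500 − 93.75 = 406.25.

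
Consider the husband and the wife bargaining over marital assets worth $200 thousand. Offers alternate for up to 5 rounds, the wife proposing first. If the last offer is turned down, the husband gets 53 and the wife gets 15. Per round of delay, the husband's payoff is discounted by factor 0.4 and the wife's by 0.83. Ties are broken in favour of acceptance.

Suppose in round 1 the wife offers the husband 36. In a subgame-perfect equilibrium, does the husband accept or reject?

Round 5 (the wife proposes): the husband gets 53 if talks fail, so the wife offers 53 and keeps 147.
Round 4 (the husband proposes): the wife can get 147 next round, worth 0.83 × 147 = 122.01 now; the husband offers that and keeps 77.99.
Round 3 (the wife proposes): the husband can get 77.99 next round, worth 0.4 × 77.99 = 31.196 now, so the wife offers 31.196, keeping 168.804.
Round 2 (the husband proposes): the wife can get 168.804 next round, worth 0.83 × 168.804 = 140.10732 now, so the husband offers 140.10732, keeping 59.89268.
So by rejecting in round 1, the husband gets 59.89268 next round, worth 0.4 × 59.89268 = 23.957072 now.
Offer 36 ≥ 23.957072, so the husband accepts.

Accept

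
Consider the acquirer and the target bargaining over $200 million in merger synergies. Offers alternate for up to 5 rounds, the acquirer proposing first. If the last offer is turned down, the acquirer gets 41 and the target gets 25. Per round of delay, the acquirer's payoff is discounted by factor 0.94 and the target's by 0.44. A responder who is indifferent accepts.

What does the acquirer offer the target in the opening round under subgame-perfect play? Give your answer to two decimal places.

Round 5 (the acquirer proposes): the target gets 25 if talks fail, so the acquirer offers 25 and keeps 175.
Round 4 (the target proposes): the acquirer can get 175 next round, worth 0.94 × 175 = 164.5 now, so the target offers 164.5, keeping 35.5.
Round 3 (the acquirer proposes): the target can get 35.5 next round, worth 0.44 × 35.5 = 15.62 now, so the acquirer offers 15.62, keeping 184.38.
Round 2 (the target proposes): the acquirer can get 184.38 next round, worth 0.94 × 184.38 = 173.3172 now; the target offers that and keeps 26.6828.
Round 1 (the acquirer proposes): the target can get 26.6828 next round, worth 0.44 × 26.6828 = 11.740432 now. The acquirer offers 11.740432 and keeps 200 − 11.740432 = 188.259568.

11.74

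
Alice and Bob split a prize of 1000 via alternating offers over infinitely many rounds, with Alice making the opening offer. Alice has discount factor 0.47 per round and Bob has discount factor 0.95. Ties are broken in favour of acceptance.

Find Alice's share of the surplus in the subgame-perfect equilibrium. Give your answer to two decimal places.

When Alice proposes, Bob accepts any offer worth at least 0.95 times what Bob would get by proposing next round; and vice versa.
This gives x = 1000 − 0.95y and y = 1000 − 0.47x, where x and y are each side's share when it proposes.
Hence (1 − 0.95·0.47)x = 1000(1 − 0.95), i.e. 0.5535·x = 50.
x ≈ 90.3342; Bob's share is 1000 − x ≈ 909.6658.

90.33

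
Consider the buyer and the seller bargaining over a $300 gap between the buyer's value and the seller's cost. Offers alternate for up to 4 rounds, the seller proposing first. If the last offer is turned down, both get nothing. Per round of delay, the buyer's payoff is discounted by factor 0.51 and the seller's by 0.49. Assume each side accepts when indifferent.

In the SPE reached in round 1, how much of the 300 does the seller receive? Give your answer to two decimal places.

Round 4 (the buyer proposes): the seller will accept anything ≥ 0, so the buyer offers 0 and keeps 300.
Round 3 (the seller proposes): the buyer can get 300 next round, worth 0.51 × 300 = 153 now; the seller offers that and keeps 147.
Round 2 (the buyer proposes): the seller can get 147 next round, worth 0.49 × 147 = 72.03 now, so the buyer offers 72.03, keeping 227.97.
Round 1 (the seller proposes): the buyer can get 227.97 next round, worth 0.51 × 227.97 = 116.2647 now, so the seller offers 116.2647, keeping 183.7353.

183.74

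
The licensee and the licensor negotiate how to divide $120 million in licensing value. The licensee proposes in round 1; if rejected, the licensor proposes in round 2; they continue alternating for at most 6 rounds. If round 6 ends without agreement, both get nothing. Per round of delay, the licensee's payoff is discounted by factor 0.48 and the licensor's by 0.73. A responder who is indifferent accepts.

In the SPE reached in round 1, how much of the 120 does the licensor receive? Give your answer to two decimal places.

72.27

Round 6 (the licensor proposes): the licensee will accept anything ≥ 0, so the licensor offers 0 and keeps 120.
Round 5 (the licensee proposes): the licensor can get 120 next round, worth 0.73 × 120 = 87.6 now. The licensee offers 87.6 and keeps 120 − 87.6 = 32.4.
Round 4 (the licensor proposes): the licensee can get 32.4 next round, worth 0.48 × 32.4 = 15.552 now; the licensor offers that and keeps 104.448.
Round 3 (the licensee proposes): the licensor can get 104.448 next round, worth 0.73 × 104.448 = 76.24704 now, so the licensee offers 76.24704, keeping 43.75296.
Round 2 (the licensor proposes): the licensee can get 43.75296 next round, worth 0.48 × 43.75296 = 21.0014208 now. The licensor offers 21.0014208 and keeps 120 − 21.0014208 = 98.9985792.
Round 1 (the licensee proposes): the licensor can get 98.9985792 next round, worth 0.73 × 98.9985792 = 72.268962816 now; the licensee offers that and keeps 47.731037184.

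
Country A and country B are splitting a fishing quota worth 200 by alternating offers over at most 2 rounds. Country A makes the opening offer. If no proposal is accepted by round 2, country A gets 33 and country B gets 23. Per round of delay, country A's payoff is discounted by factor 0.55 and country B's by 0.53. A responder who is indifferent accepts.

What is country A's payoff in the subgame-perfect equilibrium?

Solve by backward induction from round 2.
Round 2 (country B proposes): country A gets 33 if talks fail, so country B offers 33 and keeps 167.
Round 1 (country A proposes): country B can get 167 next round, worth 0.53 × 167 = 88.51 now, so country A offers 88.51, keeping 111.49.

111.49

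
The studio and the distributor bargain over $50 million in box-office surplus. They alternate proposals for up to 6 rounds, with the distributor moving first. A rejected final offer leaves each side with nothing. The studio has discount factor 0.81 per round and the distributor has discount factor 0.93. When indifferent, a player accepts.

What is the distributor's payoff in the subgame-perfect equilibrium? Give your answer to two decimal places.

Solve by backward induction from round 6.
Round 6 (the studio proposes): the distributor will accept anything ≥ 0, so the studio offers 0 and keeps 50.
Round 5 (the distributor proposes): the studio can get 50 next round, worth 0.81 × 50 = 40.5 now; the distributor offers that and keeps 9.5.
Round 4 (the studio proposes): the distributor can get 9.5 next round, worth 0.93 × 9.5 = 8.835 now; the studio offers that and keeps 41.165.
Round 3 (the distributor proposes): the studio can get 41.165 next round, worth 0.81 × 41.165 = 33.34365 now, so the distributor offers 33.34365, keeping 16.65635.
Round 2 (the studio proposes): the distributor can get 16.65635 next round, worth 0.93 × 16.65635 = 15.4904055 now, so the studio offers 15.4904055, keeping 34.5095945.
Round 1 (the distributor proposes): the studio can get 34.5095945 next round, worth 0.81 × 34.5095945 = 27.952771545 now; the distributor offers that and keeps 22.047228455.

22.05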